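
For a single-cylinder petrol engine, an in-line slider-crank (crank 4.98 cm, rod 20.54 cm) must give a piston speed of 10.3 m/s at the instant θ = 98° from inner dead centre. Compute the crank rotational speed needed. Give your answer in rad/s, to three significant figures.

216

For an in-line slider-crank, |v_piston| = rω|sinθ|·[1 + r cosθ/√(L² − r² sin²θ)].
With r = 0.0498 m, L = 0.2054 m, θ = 98°: the bracketed kinematic factor |dx/dθ| = 0.047601 m.
ω = v/|dx/dθ| = 10.3/0.047601 = 216.38 rad/s.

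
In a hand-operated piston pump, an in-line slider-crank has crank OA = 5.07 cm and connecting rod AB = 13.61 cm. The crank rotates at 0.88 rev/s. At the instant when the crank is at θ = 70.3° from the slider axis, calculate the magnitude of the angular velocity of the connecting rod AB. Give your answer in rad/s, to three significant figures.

0.741

ω = 5.529 rad/s (converted from 0.88 rev/s).
The rod makes angle φ with the slider axis where L sinφ = r sinθ; differentiating, L cosφ·φ̇ = r ω cosθ.
L cosφ = √(L² − r² sin²θ) = 0.12746 m.
|ω_rod| = r ω |cosθ| / √(L² − r² sin²θ) = 0.0507·5.529·0.33710/0.12746 = 0.74142 rad/s.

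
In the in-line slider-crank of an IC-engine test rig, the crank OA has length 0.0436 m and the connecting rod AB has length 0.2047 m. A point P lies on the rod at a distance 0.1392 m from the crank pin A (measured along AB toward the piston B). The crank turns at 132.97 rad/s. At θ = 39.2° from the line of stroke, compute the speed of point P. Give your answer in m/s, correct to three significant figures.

4.33

ω = 133 rad/s.  Crank-pin speed |V_A| = rω = 5.7975 m/s, perpendicular to OA.
Rod angle: sinφ = −(r/L) sinθ ⇒ φ = -7.737°; ω_rod = −rω cosθ/√(L²−r²sin²θ) = -22.15 rad/s.
V_P = V_A + ω_rod × AP, with AP = 0.1392 m along the rod.
Components: V_Px = −rω sinθ − a·ω_rod·sinφ = -4.0792 m/s;  V_Py = rω cosθ + a·ω_rod·cosφ = +1.4376 m/s.
|V_P| = √(V_Px² + V_Py²) = 4.3251 m/s.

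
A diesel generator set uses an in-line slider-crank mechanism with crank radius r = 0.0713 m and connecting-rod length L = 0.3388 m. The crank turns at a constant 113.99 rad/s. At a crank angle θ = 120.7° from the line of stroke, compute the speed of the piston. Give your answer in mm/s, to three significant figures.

ω = 114 rad/s
For an in-line slider-crank, x = r cosθ + √(L² − r² sin²θ), so v = −rω sinθ·[1 + r cosθ/√(L² − r² sin²θ)].
With r = 0.0713 m, L = 0.3388 m, θ = 120.7°: √(L² − r² sin²θ) = 0.33321 m.
v = −0.0713·114·0.85985·[1 + 0.0713·-0.51054/0.33321] = -6.225 m/s.
|v| = 6.225 m/s = 6225 mm/s.

6220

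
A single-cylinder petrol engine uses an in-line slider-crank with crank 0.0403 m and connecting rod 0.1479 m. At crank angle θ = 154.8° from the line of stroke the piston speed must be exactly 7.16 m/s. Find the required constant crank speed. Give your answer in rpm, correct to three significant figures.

5300

For an in-line slider-crank, |v_piston| = rω|sinθ|·[1 + r cosθ/√(L² − r² sin²θ)].
With r = 0.0403 m, L = 0.1479 m, θ = 154.8°: the bracketed kinematic factor |dx/dθ| = 0.0129 m.
ω = v/|dx/dθ| = 7.16/0.0129 = 555.05 rad/s.
N = 60ω/(2π) = 5300.4 rpm.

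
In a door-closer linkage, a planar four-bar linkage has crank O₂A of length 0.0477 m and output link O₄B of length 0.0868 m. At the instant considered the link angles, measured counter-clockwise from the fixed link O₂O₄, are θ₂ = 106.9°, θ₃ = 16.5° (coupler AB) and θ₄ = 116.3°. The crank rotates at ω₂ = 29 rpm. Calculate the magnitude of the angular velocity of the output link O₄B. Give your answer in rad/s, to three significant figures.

1.69

ω₂ = 3.037 rad/s (from 29 rpm).
Differentiating the loop-closure r₂e^{iθ₂}+r₃e^{iθ₃}=r₁+r₄e^{iθ₄} gives r₂ω₂e^{iθ₂}+r₃ω₃e^{iθ₃}=r₄ω₄e^{iθ₄}.
Eliminating the other unknown: ω₄ = r₂ω₂ sin(θ₂−θ₃) / [r₄ sin(θ₄−θ₃)].
Numerator sine = +0.99998; denominator sine = +0.98541.
Result = 0.0477·3.037·(+0.99998) / (0.0868·(+0.98541)) = +1.6936 rad/s; magnitude 1.6936 rad/s.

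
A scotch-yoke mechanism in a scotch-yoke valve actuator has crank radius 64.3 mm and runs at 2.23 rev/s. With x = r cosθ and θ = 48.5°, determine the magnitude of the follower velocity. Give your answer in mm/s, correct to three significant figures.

ω = 14.01 rad/s (from 2.23 rev/s).
x = r cosθ ⇒ ẋ = −rω sinθ.
|v| = rω|sinθ| = 0.0643·14.01·|sin 48.5°| = 0.67476 m/s = 674.76 mm/s.

675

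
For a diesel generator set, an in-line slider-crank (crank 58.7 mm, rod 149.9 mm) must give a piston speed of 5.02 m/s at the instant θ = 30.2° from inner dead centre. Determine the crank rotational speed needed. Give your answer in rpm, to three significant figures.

1210

For an in-line slider-crank, |v_piston| = rω|sinθ|·[1 + r cosθ/√(L² − r² sin²θ)].
With r = 0.0587 m, L = 0.1499 m, θ = 30.2°: the bracketed kinematic factor |dx/dθ| = 0.03972 m.
ω = v/|dx/dθ| = 5.02/0.03972 = 126.38 rad/s.
N = 60ω/(2π) = 1206.9 rpm.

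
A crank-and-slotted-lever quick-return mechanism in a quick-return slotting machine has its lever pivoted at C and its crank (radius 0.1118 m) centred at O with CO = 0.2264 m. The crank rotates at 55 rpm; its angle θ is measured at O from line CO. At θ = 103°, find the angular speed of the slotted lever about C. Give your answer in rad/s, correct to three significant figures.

ω = 5.76 rad/s (from 55 rpm).
Crank pin A relative to C: A = (d + r cosθ, r sinθ); lever angle φ = atan2(r sinθ, d + r cosθ).
Differentiating tanφ: φ̇ = rω(d cosθ + r)/(d² + r² + 2dr cosθ).
d² + r² + 2dr cosθ = |CA|² = 0.0523685 m²;  d cosθ + r = +0.060871 m.
|ω_lever| = |0.1118·5.76·+0.060871| / 0.0523685 = 0.74847 rad/s.

0.748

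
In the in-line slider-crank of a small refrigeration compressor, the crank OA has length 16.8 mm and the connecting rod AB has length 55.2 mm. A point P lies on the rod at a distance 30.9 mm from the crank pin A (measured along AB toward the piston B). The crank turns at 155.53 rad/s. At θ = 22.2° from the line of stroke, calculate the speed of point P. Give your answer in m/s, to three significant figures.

1.56

ω = 155.5 rad/s.  Crank-pin speed |V_A| = rω = 2.6129 m/s, perpendicular to OA.
Rod angle: sinφ = −(r/L) sinθ ⇒ φ = -6.603°; ω_rod = −rω cosθ/√(L²−r²sin²θ) = -44.119 rad/s.
V_P = V_A + ω_rod × AP, with AP = 0.0309 m along the rod.
Components: V_Px = −rω sinθ − a·ω_rod·sinφ = -1.144 m/s;  V_Py = rω cosθ + a·ω_rod·cosφ = +1.065 m/s.
|V_P| = √(V_Px² + V_Py²) = 1.563 m/s.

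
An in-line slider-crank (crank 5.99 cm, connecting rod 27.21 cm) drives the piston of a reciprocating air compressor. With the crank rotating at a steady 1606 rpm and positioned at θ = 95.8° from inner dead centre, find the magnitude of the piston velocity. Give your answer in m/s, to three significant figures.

9.79

ω = 2π·1606/60 = 168.2 rad/s
For an in-line slider-crank, x = r cosθ + √(L² − r² sin²θ), so v = −rω sinθ·[1 + r cosθ/√(L² − r² sin²θ)].
With r = 0.0599 m, L = 0.2721 m, θ = 95.8°: √(L² − r² sin²θ) = 0.26549 m.
v = −0.0599·168.2·0.99488·[1 + 0.0599·-0.10106/0.26549] = -9.7939 m/s.
|v| = 9.7939 m/s.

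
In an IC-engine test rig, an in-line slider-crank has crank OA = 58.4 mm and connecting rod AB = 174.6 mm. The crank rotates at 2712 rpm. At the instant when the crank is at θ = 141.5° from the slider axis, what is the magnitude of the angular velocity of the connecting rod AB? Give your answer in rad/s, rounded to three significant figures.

76.0

ω = 284 rad/s (converted from 2712 rpm).
The rod makes angle φ with the slider axis where L sinφ = r sinθ; differentiating, L cosφ·φ̇ = r ω cosθ.
L cosφ = √(L² − r² sin²θ) = 0.17077 m.
|ω_rod| = r ω |cosθ| / √(L² − r² sin²θ) = 0.0584·284·0.78261/0.17077 = 76.007 rad/s.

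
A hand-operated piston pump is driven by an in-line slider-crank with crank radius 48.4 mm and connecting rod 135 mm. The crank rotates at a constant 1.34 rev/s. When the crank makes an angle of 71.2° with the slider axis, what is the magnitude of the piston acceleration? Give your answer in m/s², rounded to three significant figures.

ω = 2π·1.34 = 8.419 rad/s
x(θ) = r cosθ + √(L² − r² sin²θ); with ω constant, a = ω²·d²x/dθ².
d²x/dθ² = −r cosθ − r²(cos2θ)/√u − r⁴ sin²2θ/(4u^{3/2}),  u = L² − r² sin²θ = 0.0161257 m².
Substituting r = 0.0484 m, L = 0.135 m, θ = 71.2°: d²x/dθ² = -0.0012315 m.
a = ω²·d²x/dθ² = (8.419)²·(-0.0012315) = -0.087299 m/s²;  |a| = 0.087299 m/s².

0.0873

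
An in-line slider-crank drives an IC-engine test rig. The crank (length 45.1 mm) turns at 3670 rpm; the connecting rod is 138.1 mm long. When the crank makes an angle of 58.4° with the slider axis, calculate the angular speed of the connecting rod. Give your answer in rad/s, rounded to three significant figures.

68.5

ω = 384.3 rad/s (converted from 3670 rpm).
The rod makes angle φ with the slider axis where L sinφ = r sinθ; differentiating, L cosφ·φ̇ = r ω cosθ.
L cosφ = √(L² − r² sin²θ) = 0.13265 m.
|ω_rod| = r ω |cosθ| / √(L² − r² sin²θ) = 0.0451·384.3·0.52399/0.13265 = 68.467 rad/s.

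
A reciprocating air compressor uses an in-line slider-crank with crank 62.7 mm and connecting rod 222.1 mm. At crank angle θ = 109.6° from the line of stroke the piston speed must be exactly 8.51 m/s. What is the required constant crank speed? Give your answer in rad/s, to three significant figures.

160

For an in-line slider-crank, |v_piston| = rω|sinθ|·[1 + r cosθ/√(L² − r² sin²θ)].
With r = 0.0627 m, L = 0.2221 m, θ = 109.6°: the bracketed kinematic factor |dx/dθ| = 0.053264 m.
ω = v/|dx/dθ| = 8.51/0.053264 = 159.77 rad/s.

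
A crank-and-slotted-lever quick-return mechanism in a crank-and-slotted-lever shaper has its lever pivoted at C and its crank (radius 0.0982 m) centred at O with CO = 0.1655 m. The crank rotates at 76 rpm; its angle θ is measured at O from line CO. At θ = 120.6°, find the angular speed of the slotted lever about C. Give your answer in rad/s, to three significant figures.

0.532

ω = 7.959 rad/s (from 76 rpm).
Crank pin A relative to C: A = (d + r cosθ, r sinθ); lever angle φ = atan2(r sinθ, d + r cosθ).
Differentiating tanφ: φ̇ = rω(d cosθ + r)/(d² + r² + 2dr cosθ).
d² + r² + 2dr cosθ = |CA|² = 0.0204875 m²;  d cosθ + r = +0.013954 m.
|ω_lever| = |0.0982·7.959·+0.013954| / 0.0204875 = 0.53229 rad/s.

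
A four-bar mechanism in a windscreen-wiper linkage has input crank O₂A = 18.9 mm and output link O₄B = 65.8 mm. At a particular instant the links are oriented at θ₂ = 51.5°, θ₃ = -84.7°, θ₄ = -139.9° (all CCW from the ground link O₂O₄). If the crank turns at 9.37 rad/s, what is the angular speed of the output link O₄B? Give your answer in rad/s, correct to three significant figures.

ω₂ = 9.37 rad/s
Differentiating the loop-closure r₂e^{iθ₂}+r₃e^{iθ₃}=r₁+r₄e^{iθ₄} gives r₂ω₂e^{iθ₂}+r₃ω₃e^{iθ₃}=r₄ω₄e^{iθ₄}.
Eliminating the other unknown: ω₄ = r₂ω₂ sin(θ₂−θ₃) / [r₄ sin(θ₄−θ₃)].
Numerator sine = +0.69214; denominator sine = -0.82115.
Result = 0.0189·9.37·(+0.69214) / (0.0658·(-0.82115)) = -2.2686 rad/s; magnitude 2.2686 rad/s.

2.27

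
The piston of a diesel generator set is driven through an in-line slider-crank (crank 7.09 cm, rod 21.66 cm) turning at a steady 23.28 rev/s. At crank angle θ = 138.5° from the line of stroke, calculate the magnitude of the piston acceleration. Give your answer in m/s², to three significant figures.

1060

ω = 2π·23.3 = 146.3 rad/s
x(θ) = r cosθ + √(L² − r² sin²θ); with ω constant, a = ω²·d²x/dθ².
d²x/dθ² = −r cosθ − r²(cos2θ)/√u − r⁴ sin²2θ/(4u^{3/2}),  u = L² − r² sin²θ = 0.0447085 m².
Substituting r = 0.0709 m, L = 0.2166 m, θ = 138.5°: d²x/dθ² = +0.049545 m.
a = ω²·d²x/dθ² = (146.3)²·(+0.049545) = +1060.1 m/s²;  |a| = 1060.1 m/s².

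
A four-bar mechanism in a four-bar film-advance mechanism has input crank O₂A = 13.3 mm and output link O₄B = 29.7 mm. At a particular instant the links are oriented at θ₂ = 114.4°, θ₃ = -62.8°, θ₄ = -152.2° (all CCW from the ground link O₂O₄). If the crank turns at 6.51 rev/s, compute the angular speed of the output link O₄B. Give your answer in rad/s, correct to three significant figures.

0.895

ω₂ = 40.9 rad/s (from 6.51 rev/s).
Differentiating the loop-closure r₂e^{iθ₂}+r₃e^{iθ₃}=r₁+r₄e^{iθ₄} gives r₂ω₂e^{iθ₂}+r₃ω₃e^{iθ₃}=r₄ω₄e^{iθ₄}.
Eliminating the other unknown: ω₄ = r₂ω₂ sin(θ₂−θ₃) / [r₄ sin(θ₄−θ₃)].
Numerator sine = +0.04885; denominator sine = -0.99995.
Result = 0.0133·40.9·(+0.04885) / (0.0297·(-0.99995)) = -0.89483 rad/s; magnitude 0.89483 rad/s.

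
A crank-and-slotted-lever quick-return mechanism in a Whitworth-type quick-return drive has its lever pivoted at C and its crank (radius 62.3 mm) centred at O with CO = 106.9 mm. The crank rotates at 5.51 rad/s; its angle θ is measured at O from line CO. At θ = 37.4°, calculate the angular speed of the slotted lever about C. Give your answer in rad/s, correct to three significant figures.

ω = 5.51 rad/s
Crank pin A relative to C: A = (d + r cosθ, r sinθ); lever angle φ = atan2(r sinθ, d + r cosθ).
Differentiating tanφ: φ̇ = rω(d cosθ + r)/(d² + r² + 2dr cosθ).
d² + r² + 2dr cosθ = |CA|² = 0.0258903 m²;  d cosθ + r = +0.14722 m.
|ω_lever| = |0.0623·5.51·+0.14722| / 0.0258903 = 1.952 rad/s.

1.95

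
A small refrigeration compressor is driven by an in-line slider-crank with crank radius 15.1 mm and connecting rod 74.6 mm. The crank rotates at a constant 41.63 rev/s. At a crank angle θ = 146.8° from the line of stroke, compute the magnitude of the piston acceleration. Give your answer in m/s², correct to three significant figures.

ω = 2π·41.6 = 261.6 rad/s
x(θ) = r cosθ + √(L² − r² sin²θ); with ω constant, a = ω²·d²x/dθ².
d²x/dθ² = −r cosθ − r²(cos2θ)/√u − r⁴ sin²2θ/(4u^{3/2}),  u = L² − r² sin²θ = 0.0054968 m².
Substituting r = 0.0151 m, L = 0.0746 m, θ = 146.8°: d²x/dθ² = +0.011377 m.
a = ω²·d²x/dθ² = (261.6)²·(+0.011377) = +778.4 m/s²;  |a| = 778.4 m/s².

778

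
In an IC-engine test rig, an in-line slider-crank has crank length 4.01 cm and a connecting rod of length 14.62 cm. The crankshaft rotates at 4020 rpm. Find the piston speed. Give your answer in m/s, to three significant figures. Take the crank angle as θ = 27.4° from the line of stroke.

9.68

ω = 2π·4020/60 = 421 rad/s
For an in-line slider-crank, x = r cosθ + √(L² − r² sin²θ), so v = −rω sinθ·[1 + r cosθ/√(L² − r² sin²θ)].
With r = 0.0401 m, L = 0.1462 m, θ = 27.4°: √(L² − r² sin²θ) = 0.14503 m.
v = −0.0401·421·0.46020·[1 + 0.0401·0.88782/0.14503] = -9.6757 m/s.
|v| = 9.6757 m/s.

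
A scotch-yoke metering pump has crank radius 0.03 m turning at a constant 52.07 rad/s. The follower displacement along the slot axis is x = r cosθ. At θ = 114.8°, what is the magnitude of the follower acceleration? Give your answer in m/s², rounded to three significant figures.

34.1

ω = 52.07 rad/s
x = r cosθ ⇒ ẍ = −rω² cosθ (ω constant).
|a| = rω²|cosθ| = 0.03·(52.07)²·|cos 114.8°| = 34.118 m/s².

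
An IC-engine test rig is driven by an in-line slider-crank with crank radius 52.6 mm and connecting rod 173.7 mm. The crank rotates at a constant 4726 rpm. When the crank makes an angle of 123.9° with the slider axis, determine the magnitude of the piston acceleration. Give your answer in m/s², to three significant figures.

8620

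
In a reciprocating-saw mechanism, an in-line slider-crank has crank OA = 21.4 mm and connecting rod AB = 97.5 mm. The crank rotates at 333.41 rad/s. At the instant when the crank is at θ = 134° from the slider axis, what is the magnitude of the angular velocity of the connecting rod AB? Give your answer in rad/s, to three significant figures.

ω = 333.4 rad/s
The rod makes angle φ with the slider axis where L sinφ = r sinθ; differentiating, L cosφ·φ̇ = r ω cosθ.
L cosφ = √(L² − r² sin²θ) = 0.096277 m.
|ω_rod| = r ω |cosθ| / √(L² − r² sin²θ) = 0.0214·333.4·0.69466/0.096277 = 51.48 rad/s.

51.5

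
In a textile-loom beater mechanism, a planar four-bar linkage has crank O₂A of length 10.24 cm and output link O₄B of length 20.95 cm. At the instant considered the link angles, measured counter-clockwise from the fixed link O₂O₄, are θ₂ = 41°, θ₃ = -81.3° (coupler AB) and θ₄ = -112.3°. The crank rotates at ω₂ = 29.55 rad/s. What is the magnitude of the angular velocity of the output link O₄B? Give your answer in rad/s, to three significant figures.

23.7

ω₂ = 29.55 rad/s
Differentiating the loop-closure r₂e^{iθ₂}+r₃e^{iθ₃}=r₁+r₄e^{iθ₄} gives r₂ω₂e^{iθ₂}+r₃ω₃e^{iθ₃}=r₄ω₄e^{iθ₄}.
Eliminating the other unknown: ω₄ = r₂ω₂ sin(θ₂−θ₃) / [r₄ sin(θ₄−θ₃)].
Numerator sine = +0.84526; denominator sine = -0.51504.
Result = 0.1024·29.55·(+0.84526) / (0.2095·(-0.51504)) = -23.704 rad/s; magnitude 23.704 rad/s.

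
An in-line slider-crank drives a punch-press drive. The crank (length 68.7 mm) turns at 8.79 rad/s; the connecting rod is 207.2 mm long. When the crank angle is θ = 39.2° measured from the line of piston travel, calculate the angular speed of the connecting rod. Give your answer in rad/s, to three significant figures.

2.31

ω = 8.79 rad/s
The rod makes angle φ with the slider axis where L sinφ = r sinθ; differentiating, L cosφ·φ̇ = r ω cosθ.
L cosφ = √(L² − r² sin²θ) = 0.2026 m.
|ω_rod| = r ω |cosθ| / √(L² − r² sin²θ) = 0.0687·8.79·0.77494/0.2026 = 2.3098 rad/s.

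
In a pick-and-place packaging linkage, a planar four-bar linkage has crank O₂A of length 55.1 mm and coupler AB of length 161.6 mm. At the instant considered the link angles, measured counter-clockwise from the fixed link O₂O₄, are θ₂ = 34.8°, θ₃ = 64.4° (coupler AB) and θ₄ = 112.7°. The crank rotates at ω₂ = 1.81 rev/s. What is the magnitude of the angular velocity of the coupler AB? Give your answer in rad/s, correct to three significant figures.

5.08

ω₂ = 11.37 rad/s (from 1.81 rev/s).
Differentiating the loop-closure r₂e^{iθ₂}+r₃e^{iθ₃}=r₁+r₄e^{iθ₄} gives r₂ω₂e^{iθ₂}+r₃ω₃e^{iθ₃}=r₄ω₄e^{iθ₄}.
Eliminating the other unknown: ω₃ = r₂ω₂ sin(θ₄−θ₂) / [r₃ sin(θ₃−θ₄)].
Numerator sine = +0.97778; denominator sine = -0.74664.
Result = 0.0551·11.37·(+0.97778) / (0.1616·(-0.74664)) = -5.0781 rad/s; magnitude 5.0781 rad/s.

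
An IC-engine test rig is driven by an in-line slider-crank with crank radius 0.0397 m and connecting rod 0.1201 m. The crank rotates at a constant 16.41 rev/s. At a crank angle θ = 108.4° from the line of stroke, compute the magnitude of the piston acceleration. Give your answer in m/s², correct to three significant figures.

249

ω = 2π·16.4 = 103.1 rad/s
x(θ) = r cosθ + √(L² − r² sin²θ); with ω constant, a = ω²·d²x/dθ².
d²x/dθ² = −r cosθ − r²(cos2θ)/√u − r⁴ sin²2θ/(4u^{3/2}),  u = L² − r² sin²θ = 0.013005 m².
Substituting r = 0.0397 m, L = 0.1201 m, θ = 108.4°: d²x/dθ² = +0.023448 m.
a = ω²·d²x/dθ² = (103.1)²·(+0.023448) = +249.27 m/s²;  |a| = 249.27 m/s².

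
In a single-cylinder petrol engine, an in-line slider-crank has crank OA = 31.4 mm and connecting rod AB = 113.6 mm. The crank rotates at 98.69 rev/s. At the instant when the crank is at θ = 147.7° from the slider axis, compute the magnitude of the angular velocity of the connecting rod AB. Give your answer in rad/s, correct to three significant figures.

146

ω = 620.1 rad/s (converted from 98.69 rev/s).
The rod makes angle φ with the slider axis where L sinφ = r sinθ; differentiating, L cosφ·φ̇ = r ω cosθ.
L cosφ = √(L² − r² sin²θ) = 0.11235 m.
|ω_rod| = r ω |cosθ| / √(L² − r² sin²θ) = 0.0314·620.1·0.84526/0.11235 = 146.48 rad/s.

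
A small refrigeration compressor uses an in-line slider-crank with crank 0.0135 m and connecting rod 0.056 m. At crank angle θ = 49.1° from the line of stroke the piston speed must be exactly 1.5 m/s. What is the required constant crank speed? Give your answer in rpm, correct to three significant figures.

For an in-line slider-crank, |v_piston| = rω|sinθ|·[1 + r cosθ/√(L² − r² sin²θ)].
With r = 0.0135 m, L = 0.056 m, θ = 49.1°: the bracketed kinematic factor |dx/dθ| = 0.011842 m.
ω = v/|dx/dθ| = 1.5/0.011842 = 126.67 rad/s.
N = 60ω/(2π) = 1209.6 rpm.

1210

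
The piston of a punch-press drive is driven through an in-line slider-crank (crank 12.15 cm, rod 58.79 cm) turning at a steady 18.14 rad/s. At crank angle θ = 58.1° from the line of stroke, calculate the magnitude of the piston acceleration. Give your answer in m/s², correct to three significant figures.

17.5

ω = 18.14 rad/s
x(θ) = r cosθ + √(L² − r² sin²θ); with ω constant, a = ω²·d²x/dθ².
d²x/dθ² = −r cosθ − r²(cos2θ)/√u − r⁴ sin²2θ/(4u^{3/2}),  u = L² − r² sin²θ = 0.334986 m².
Substituting r = 0.1215 m, L = 0.5879 m, θ = 58.1°: d²x/dθ² = -0.053171 m.
a = ω²·d²x/dθ² = (18.14)²·(-0.053171) = -17.496 m/s²;  |a| = 17.496 m/s².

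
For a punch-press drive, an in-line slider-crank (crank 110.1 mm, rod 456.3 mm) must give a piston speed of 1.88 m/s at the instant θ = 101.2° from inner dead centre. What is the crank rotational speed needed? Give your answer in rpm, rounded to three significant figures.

175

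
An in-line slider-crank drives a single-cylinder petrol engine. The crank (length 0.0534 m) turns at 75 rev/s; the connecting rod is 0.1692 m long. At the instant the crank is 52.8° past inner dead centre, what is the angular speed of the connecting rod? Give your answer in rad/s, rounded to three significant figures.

92.9

ω = 471.2 rad/s (converted from 75 rev/s).
The rod makes angle φ with the slider axis where L sinφ = r sinθ; differentiating, L cosφ·φ̇ = r ω cosθ.
L cosφ = √(L² − r² sin²θ) = 0.16377 m.
|ω_rod| = r ω |cosθ| / √(L² − r² sin²θ) = 0.0534·471.2·0.60460/0.16377 = 92.902 rad/s.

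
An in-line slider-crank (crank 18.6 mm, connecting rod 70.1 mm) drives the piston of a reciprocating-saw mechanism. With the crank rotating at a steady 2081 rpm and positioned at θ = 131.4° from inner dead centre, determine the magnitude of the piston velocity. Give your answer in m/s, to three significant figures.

ω = 2π·2081/60 = 217.9 rad/s
For an in-line slider-crank, x = r cosθ + √(L² − r² sin²θ), so v = −rω sinθ·[1 + r cosθ/√(L² − r² sin²θ)].
With r = 0.0186 m, L = 0.0701 m, θ = 131.4°: √(L² − r² sin²θ) = 0.068698 m.
v = −0.0186·217.9·0.75011·[1 + 0.0186·-0.66131/0.068698] = -2.4961 m/s.
|v| = 2.4961 m/s.

2.50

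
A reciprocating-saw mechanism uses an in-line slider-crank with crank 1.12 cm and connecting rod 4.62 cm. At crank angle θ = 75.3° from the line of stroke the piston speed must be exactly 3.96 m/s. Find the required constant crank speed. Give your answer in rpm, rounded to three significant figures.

For an in-line slider-crank, |v_piston| = rω|sinθ|·[1 + r cosθ/√(L² − r² sin²θ)].
With r = 0.0112 m, L = 0.0462 m, θ = 75.3°: the bracketed kinematic factor |dx/dθ| = 0.011519 m.
ω = v/|dx/dθ| = 3.96/0.011519 = 343.78 rad/s.
N = 60ω/(2π) = 3282.9 rpm.

3280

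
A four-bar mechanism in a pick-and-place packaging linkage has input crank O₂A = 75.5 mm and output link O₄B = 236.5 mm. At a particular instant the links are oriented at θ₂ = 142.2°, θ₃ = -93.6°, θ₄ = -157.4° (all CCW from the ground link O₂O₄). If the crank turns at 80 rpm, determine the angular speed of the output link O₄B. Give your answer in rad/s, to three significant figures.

ω₂ = 8.378 rad/s (from 80 rpm).
Differentiating the loop-closure r₂e^{iθ₂}+r₃e^{iθ₃}=r₁+r₄e^{iθ₄} gives r₂ω₂e^{iθ₂}+r₃ω₃e^{iθ₃}=r₄ω₄e^{iθ₄}.
Eliminating the other unknown: ω₄ = r₂ω₂ sin(θ₂−θ₃) / [r₄ sin(θ₄−θ₃)].
Numerator sine = -0.82708; denominator sine = -0.89726.
Result = 0.0755·8.378·(-0.82708) / (0.2365·(-0.89726)) = +2.4653 rad/s; magnitude 2.4653 rad/s.

2.47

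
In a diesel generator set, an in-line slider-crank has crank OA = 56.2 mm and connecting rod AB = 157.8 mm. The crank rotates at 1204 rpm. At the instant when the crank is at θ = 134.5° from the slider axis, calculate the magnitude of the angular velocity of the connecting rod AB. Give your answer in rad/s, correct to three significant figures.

ω = 126.1 rad/s (converted from 1204 rpm).
The rod makes angle φ with the slider axis where L sinφ = r sinθ; differentiating, L cosφ·φ̇ = r ω cosθ.
L cosφ = √(L² − r² sin²θ) = 0.15262 m.
|ω_rod| = r ω |cosθ| / √(L² − r² sin²θ) = 0.0562·126.1·0.70091/0.15262 = 32.541 rad/s.

32.5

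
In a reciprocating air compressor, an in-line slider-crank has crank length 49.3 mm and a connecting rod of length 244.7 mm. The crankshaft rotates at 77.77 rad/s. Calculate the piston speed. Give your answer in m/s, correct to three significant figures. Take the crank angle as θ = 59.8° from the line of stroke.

ω = 77.77 rad/s
For an in-line slider-crank, x = r cosθ + √(L² − r² sin²θ), so v = −rω sinθ·[1 + r cosθ/√(L² − r² sin²θ)].
With r = 0.0493 m, L = 0.2447 m, θ = 59.8°: √(L² − r² sin²θ) = 0.24096 m.
v = −0.0493·77.77·0.86427·[1 + 0.0493·0.50302/0.24096] = -3.6547 m/s.
|v| = 3.6547 m/s.

3.65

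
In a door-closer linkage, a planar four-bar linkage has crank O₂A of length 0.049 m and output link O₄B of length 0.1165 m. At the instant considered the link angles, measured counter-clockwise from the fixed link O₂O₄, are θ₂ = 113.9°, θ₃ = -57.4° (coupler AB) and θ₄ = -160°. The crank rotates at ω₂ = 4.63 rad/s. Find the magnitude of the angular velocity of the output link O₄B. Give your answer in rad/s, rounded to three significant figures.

ω₂ = 4.63 rad/s
Differentiating the loop-closure r₂e^{iθ₂}+r₃e^{iθ₃}=r₁+r₄e^{iθ₄} gives r₂ω₂e^{iθ₂}+r₃ω₃e^{iθ₃}=r₄ω₄e^{iθ₄}.
Eliminating the other unknown: ω₄ = r₂ω₂ sin(θ₂−θ₃) / [r₄ sin(θ₄−θ₃)].
Numerator sine = +0.15126; denominator sine = -0.97592.
Result = 0.049·4.63·(+0.15126) / (0.1165·(-0.97592)) = -0.30183 rad/s; magnitude 0.30183 rad/s.

0.302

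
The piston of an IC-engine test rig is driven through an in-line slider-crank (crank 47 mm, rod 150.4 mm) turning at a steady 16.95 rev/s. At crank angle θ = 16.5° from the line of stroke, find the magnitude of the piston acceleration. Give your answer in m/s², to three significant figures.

653

ω = 2π·16.9 = 106.5 rad/s
x(θ) = r cosθ + √(L² − r² sin²θ); with ω constant, a = ω²·d²x/dθ².
d²x/dθ² = −r cosθ − r²(cos2θ)/√u − r⁴ sin²2θ/(4u^{3/2}),  u = L² − r² sin²θ = 0.022442 m².
Substituting r = 0.047 m, L = 0.1504 m, θ = 16.5°: d²x/dθ² = -0.057539 m.
a = ω²·d²x/dθ² = (106.5)²·(-0.057539) = -652.62 m/s²;  |a| = 652.62 m/s².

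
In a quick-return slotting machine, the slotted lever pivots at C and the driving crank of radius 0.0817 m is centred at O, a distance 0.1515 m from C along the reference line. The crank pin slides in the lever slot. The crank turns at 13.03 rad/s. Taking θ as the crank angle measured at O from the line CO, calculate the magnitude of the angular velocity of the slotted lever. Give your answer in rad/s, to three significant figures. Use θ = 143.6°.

4.42

ω = 13.03 rad/s
Crank pin A relative to C: A = (d + r cosθ, r sinθ); lever angle φ = atan2(r sinθ, d + r cosθ).
Differentiating tanφ: φ̇ = rω(d cosθ + r)/(d² + r² + 2dr cosθ).
d² + r² + 2dr cosθ = |CA|² = 0.00970191 m²;  d cosθ + r = -0.040241 m.
|ω_lever| = |0.0817·13.03·-0.040241| / 0.00970191 = 4.4155 rad/s.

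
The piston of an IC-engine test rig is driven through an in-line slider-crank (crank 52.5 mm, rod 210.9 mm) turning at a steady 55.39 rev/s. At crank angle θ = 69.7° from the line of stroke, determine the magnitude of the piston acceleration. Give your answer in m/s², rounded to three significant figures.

ω = 2π·55.4 = 348 rad/s
x(θ) = r cosθ + √(L² − r² sin²θ); with ω constant, a = ω²·d²x/dθ².
d²x/dθ² = −r cosθ − r²(cos2θ)/√u − r⁴ sin²2θ/(4u^{3/2}),  u = L² − r² sin²θ = 0.0420543 m².
Substituting r = 0.0525 m, L = 0.2109 m, θ = 69.7°: d²x/dθ² = -0.0081025 m.
a = ω²·d²x/dθ² = (348)²·(-0.0081025) = -981.38 m/s²;  |a| = 981.38 m/s².

981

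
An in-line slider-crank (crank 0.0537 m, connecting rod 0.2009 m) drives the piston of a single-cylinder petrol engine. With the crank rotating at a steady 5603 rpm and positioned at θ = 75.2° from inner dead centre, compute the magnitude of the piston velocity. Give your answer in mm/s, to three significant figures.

32600

ω = 2π·5603/60 = 586.7 rad/s
For an in-line slider-crank, x = r cosθ + √(L² − r² sin²θ), so v = −rω sinθ·[1 + r cosθ/√(L² − r² sin²θ)].
With r = 0.0537 m, L = 0.2009 m, θ = 75.2°: √(L² − r² sin²θ) = 0.19408 m.
v = −0.0537·586.7·0.96682·[1 + 0.0537·0.25545/0.19408] = -32.616 m/s.
|v| = 32.616 m/s = 32616 mm/s.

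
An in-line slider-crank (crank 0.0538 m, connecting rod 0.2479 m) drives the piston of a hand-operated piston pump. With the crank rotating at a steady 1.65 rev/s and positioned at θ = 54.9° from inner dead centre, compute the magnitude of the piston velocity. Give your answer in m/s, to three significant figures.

ω = 2π·1.65 = 10.37 rad/s
For an in-line slider-crank, x = r cosθ + √(L² − r² sin²θ), so v = −rω sinθ·[1 + r cosθ/√(L² − r² sin²θ)].
With r = 0.0538 m, L = 0.2479 m, θ = 54.9°: √(L² − r² sin²θ) = 0.24396 m.
v = −0.0538·10.37·0.81815·[1 + 0.0538·0.57501/0.24396] = -0.51419 m/s.
|v| = 0.51419 m/s.

0.514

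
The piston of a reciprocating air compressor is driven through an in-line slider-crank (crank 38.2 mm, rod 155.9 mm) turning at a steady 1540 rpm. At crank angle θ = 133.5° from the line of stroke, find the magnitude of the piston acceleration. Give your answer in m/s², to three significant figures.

ω = 2π·1540/60 = 161.3 rad/s
x(θ) = r cosθ + √(L² − r² sin²θ); with ω constant, a = ω²·d²x/dθ².
d²x/dθ² = −r cosθ − r²(cos2θ)/√u − r⁴ sin²2θ/(4u^{3/2}),  u = L² − r² sin²θ = 0.023537 m².
Substituting r = 0.0382 m, L = 0.1559 m, θ = 133.5°: d²x/dθ² = +0.026646 m.
a = ω²·d²x/dθ² = (161.3)²·(+0.026646) = +692.99 m/s²;  |a| = 692.99 m/s².

693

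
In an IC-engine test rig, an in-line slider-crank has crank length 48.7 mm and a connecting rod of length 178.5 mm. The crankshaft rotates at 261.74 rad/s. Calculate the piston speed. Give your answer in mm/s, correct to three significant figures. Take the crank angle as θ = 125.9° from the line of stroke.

8630

ω = 261.7 rad/s
For an in-line slider-crank, x = r cosθ + √(L² − r² sin²θ), so v = −rω sinθ·[1 + r cosθ/√(L² − r² sin²θ)].
With r = 0.0487 m, L = 0.1785 m, θ = 125.9°: √(L² − r² sin²θ) = 0.17409 m.
v = −0.0487·261.7·0.81004·[1 + 0.0487·-0.58637/0.17409] = -8.6317 m/s.
|v| = 8.6317 m/s = 8631.7 mm/s.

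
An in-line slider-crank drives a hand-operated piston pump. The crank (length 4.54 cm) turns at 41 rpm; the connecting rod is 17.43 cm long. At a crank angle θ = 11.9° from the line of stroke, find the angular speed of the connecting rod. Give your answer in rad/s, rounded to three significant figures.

ω = 4.294 rad/s (converted from 41 rpm).
The rod makes angle φ with the slider axis where L sinφ = r sinθ; differentiating, L cosφ·φ̇ = r ω cosθ.
L cosφ = √(L² − r² sin²θ) = 0.17405 m.
|ω_rod| = r ω |cosθ| / √(L² − r² sin²θ) = 0.0454·4.294·0.97851/0.17405 = 1.0959 rad/s.

1.10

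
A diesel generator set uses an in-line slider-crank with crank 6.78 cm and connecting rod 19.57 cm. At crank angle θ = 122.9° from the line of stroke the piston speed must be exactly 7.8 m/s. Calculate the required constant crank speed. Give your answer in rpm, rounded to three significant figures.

1630

For an in-line slider-crank, |v_piston| = rω|sinθ|·[1 + r cosθ/√(L² − r² sin²θ)].
With r = 0.0678 m, L = 0.1957 m, θ = 122.9°: the bracketed kinematic factor |dx/dθ| = 0.04573 m.
ω = v/|dx/dθ| = 7.8/0.04573 = 170.57 rad/s.
N = 60ω/(2π) = 1628.8 rpm.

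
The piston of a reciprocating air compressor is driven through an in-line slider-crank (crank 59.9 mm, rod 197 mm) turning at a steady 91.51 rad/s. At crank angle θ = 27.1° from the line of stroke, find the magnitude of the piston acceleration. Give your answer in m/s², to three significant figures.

539

ω = 91.51 rad/s
x(θ) = r cosθ + √(L² − r² sin²θ); with ω constant, a = ω²·d²x/dθ².
d²x/dθ² = −r cosθ − r²(cos2θ)/√u − r⁴ sin²2θ/(4u^{3/2}),  u = L² − r² sin²θ = 0.0380644 m².
Substituting r = 0.0599 m, L = 0.197 m, θ = 27.1°: d²x/dθ² = -0.064367 m.
a = ω²·d²x/dθ² = (91.51)²·(-0.064367) = -539.01 m/s²;  |a| = 539.01 m/s².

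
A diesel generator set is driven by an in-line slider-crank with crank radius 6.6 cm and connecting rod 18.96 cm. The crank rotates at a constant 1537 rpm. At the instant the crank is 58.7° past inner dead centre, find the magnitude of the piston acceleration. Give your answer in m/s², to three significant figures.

618

ω = 2π·1537/60 = 161 rad/s
x(θ) = r cosθ + √(L² − r² sin²θ); with ω constant, a = ω²·d²x/dθ².
d²x/dθ² = −r cosθ − r²(cos2θ)/√u − r⁴ sin²2θ/(4u^{3/2}),  u = L² − r² sin²θ = 0.0327678 m².
Substituting r = 0.066 m, L = 0.1896 m, θ = 58.7°: d²x/dθ² = -0.023844 m.
a = ω²·d²x/dθ² = (161)²·(-0.023844) = -617.72 m/s²;  |a| = 617.72 m/s².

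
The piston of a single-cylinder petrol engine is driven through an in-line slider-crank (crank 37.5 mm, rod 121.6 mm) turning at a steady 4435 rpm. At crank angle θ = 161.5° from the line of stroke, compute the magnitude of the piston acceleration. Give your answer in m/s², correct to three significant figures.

ω = 2π·4435/60 = 464.4 rad/s
x(θ) = r cosθ + √(L² − r² sin²θ); with ω constant, a = ω²·d²x/dθ².
d²x/dθ² = −r cosθ − r²(cos2θ)/√u − r⁴ sin²2θ/(4u^{3/2}),  u = L² − r² sin²θ = 0.014645 m².
Substituting r = 0.0375 m, L = 0.1216 m, θ = 161.5°: d²x/dθ² = +0.026181 m.
a = ω²·d²x/dθ² = (464.4)²·(+0.026181) = +5647.1 m/s²;  |a| = 5647.1 m/s².

5650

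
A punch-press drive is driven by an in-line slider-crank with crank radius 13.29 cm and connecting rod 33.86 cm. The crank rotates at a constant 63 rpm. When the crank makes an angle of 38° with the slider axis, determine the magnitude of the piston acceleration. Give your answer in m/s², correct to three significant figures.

5.21

ω = 2π·63/60 = 6.597 rad/s
x(θ) = r cosθ + √(L² − r² sin²θ); with ω constant, a = ω²·d²x/dθ².
d²x/dθ² = −r cosθ − r²(cos2θ)/√u − r⁴ sin²2θ/(4u^{3/2}),  u = L² − r² sin²θ = 0.107955 m².
Substituting r = 0.1329 m, L = 0.3386 m, θ = 38°: d²x/dθ² = -0.1198 m.
a = ω²·d²x/dθ² = (6.597)²·(-0.1198) = -5.2144 m/s²;  |a| = 5.2144 m/s².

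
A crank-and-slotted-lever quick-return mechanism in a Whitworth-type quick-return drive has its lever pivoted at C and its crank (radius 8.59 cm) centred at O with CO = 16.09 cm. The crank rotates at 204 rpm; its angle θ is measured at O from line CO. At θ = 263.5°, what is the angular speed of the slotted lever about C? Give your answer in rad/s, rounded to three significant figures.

ω = 21.36 rad/s (from 204 rpm).
Crank pin A relative to C: A = (d + r cosθ, r sinθ); lever angle φ = atan2(r sinθ, d + r cosθ).
Differentiating tanφ: φ̇ = rω(d cosθ + r)/(d² + r² + 2dr cosθ).
d² + r² + 2dr cosθ = |CA|² = 0.0301384 m²;  d cosθ + r = +0.067686 m.
|ω_lever| = |0.0859·21.36·+0.067686| / 0.0301384 = 4.1212 rad/s.

4.12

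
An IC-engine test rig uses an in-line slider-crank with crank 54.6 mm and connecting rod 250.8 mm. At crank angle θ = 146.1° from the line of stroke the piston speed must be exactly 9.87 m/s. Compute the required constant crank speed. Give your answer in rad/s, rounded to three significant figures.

For an in-line slider-crank, |v_piston| = rω|sinθ|·[1 + r cosθ/√(L² − r² sin²θ)].
With r = 0.0546 m, L = 0.2508 m, θ = 146.1°: the bracketed kinematic factor |dx/dθ| = 0.024909 m.
ω = v/|dx/dθ| = 9.87/0.024909 = 396.24 rad/s.

396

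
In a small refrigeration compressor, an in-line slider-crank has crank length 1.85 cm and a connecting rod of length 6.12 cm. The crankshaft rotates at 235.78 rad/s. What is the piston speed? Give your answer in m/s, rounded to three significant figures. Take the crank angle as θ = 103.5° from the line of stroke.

3.93

ω = 235.8 rad/s
For an in-line slider-crank, x = r cosθ + √(L² − r² sin²θ), so v = −rω sinθ·[1 + r cosθ/√(L² − r² sin²θ)].
With r = 0.0185 m, L = 0.0612 m, θ = 103.5°: √(L² − r² sin²θ) = 0.058497 m.
v = −0.0185·235.8·0.97237·[1 + 0.0185·-0.23345/0.058497] = -3.9283 m/s.
|v| = 3.9283 m/s.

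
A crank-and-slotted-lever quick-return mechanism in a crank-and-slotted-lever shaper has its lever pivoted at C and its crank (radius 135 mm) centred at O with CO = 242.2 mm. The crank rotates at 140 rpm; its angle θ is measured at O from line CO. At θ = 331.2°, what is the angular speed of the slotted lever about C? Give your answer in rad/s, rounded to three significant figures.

5.12

ω = 14.66 rad/s (from 140 rpm).
Crank pin A relative to C: A = (d + r cosθ, r sinθ); lever angle φ = atan2(r sinθ, d + r cosθ).
Differentiating tanφ: φ̇ = rω(d cosθ + r)/(d² + r² + 2dr cosθ).
d² + r² + 2dr cosθ = |CA|² = 0.134191 m²;  d cosθ + r = +0.34724 m.
|ω_lever| = |0.135·14.66·+0.34724| / 0.134191 = 5.1215 rad/s.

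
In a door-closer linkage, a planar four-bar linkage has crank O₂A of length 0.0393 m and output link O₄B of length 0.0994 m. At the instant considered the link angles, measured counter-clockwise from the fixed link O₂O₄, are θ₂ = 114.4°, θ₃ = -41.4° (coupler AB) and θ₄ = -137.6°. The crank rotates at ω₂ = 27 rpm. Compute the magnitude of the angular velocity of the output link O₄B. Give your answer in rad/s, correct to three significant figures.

ω₂ = 2.827 rad/s (from 27 rpm).
Differentiating the loop-closure r₂e^{iθ₂}+r₃e^{iθ₃}=r₁+r₄e^{iθ₄} gives r₂ω₂e^{iθ₂}+r₃ω₃e^{iθ₃}=r₄ω₄e^{iθ₄}.
Eliminating the other unknown: ω₄ = r₂ω₂ sin(θ₂−θ₃) / [r₄ sin(θ₄−θ₃)].
Numerator sine = +0.40992; denominator sine = -0.99415.
Result = 0.0393·2.827·(+0.40992) / (0.0994·(-0.99415)) = -0.46094 rad/s; magnitude 0.46094 rad/s.

0.461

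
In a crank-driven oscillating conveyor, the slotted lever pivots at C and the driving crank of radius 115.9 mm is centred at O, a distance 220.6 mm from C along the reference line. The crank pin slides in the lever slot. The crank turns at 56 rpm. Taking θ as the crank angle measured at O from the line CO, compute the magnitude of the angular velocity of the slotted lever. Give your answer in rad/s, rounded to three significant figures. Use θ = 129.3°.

ω = 5.864 rad/s (from 56 rpm).
Crank pin A relative to C: A = (d + r cosθ, r sinθ); lever angle φ = atan2(r sinθ, d + r cosθ).
Differentiating tanφ: φ̇ = rω(d cosθ + r)/(d² + r² + 2dr cosθ).
d² + r² + 2dr cosθ = |CA|² = 0.0297092 m²;  d cosθ + r = -0.023824 m.
|ω_lever| = |0.1159·5.864·-0.023824| / 0.0297092 = 0.54503 rad/s.

0.545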